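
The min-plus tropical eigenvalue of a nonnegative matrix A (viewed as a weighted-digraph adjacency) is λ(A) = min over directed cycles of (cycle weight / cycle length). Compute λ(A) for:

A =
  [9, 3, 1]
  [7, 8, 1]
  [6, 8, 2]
λ(A) = 2

Enumerate directed cycles and compute their means (weight / length). Sample:
  cycle 0 → 0: weight = 9, length = 1, mean = 9/1 ≈ 9.000
  cycle 1 → 1: weight = 8, length = 1, mean = 8/1 ≈ 8.000
  cycle 2 → 2: weight = 2, length = 1, mean = 2/1 ≈ 2.000
  cycle 0 → 1 → 0: weight = 10, length = 2, mean = 10/2 ≈ 5.000
  cycle 0 → 2 → 0: weight = 7, length = 2, mean = 7/2 ≈ 3.500
  cycle 1 → 0 → 1: weight = 10, length = 2, mean = 10/2 ≈ 5.000
Minimum mean = 2.000, attained e.g. along the cycle 2 → 2 with weight 2 and length 1. So λ(A) = 2/1 = 2.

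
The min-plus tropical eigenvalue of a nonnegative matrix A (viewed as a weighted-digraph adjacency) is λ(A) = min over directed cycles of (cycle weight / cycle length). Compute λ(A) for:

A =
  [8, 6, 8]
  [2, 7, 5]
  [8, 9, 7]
λ(A) = 4

Enumerate directed cycles and compute their means (weight / length). Sample:
  cycle 0 → 0: weight = 8, length = 1, mean = 8/1 ≈ 8.000
  cycle 1 → 1: weight = 7, length = 1, mean = 7/1 ≈ 7.000
  cycle 2 → 2: weight = 7, length = 1, mean = 7/1 ≈ 7.000
  cycle 0 → 1 → 0: weight = 8, length = 2, mean = 8/2 ≈ 4.000
  cycle 0 → 2 → 0: weight = 16, length = 2, mean = 16/2 ≈ 8.000
  cycle 1 → 0 → 1: weight = 8, length = 2, mean = 8/2 ≈ 4.000
Minimum mean = 4.000, attained e.g. along the cycle 0 → 1 → 0 with weight 8 and length 2. So λ(A) = 8/2 = 4.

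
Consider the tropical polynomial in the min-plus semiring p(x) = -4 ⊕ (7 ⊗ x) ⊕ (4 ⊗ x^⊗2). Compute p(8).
p(8) = -4

A tropical monomial a ⊗ x^⊗i evaluates to a + i · x. Evaluating each term at x = 8:
  Term 0 contributes -4 + 0 · 8 = -4
  Term 1 contributes 7 + 1 · 8 = 15
  Term 2 contributes 4 + 2 · 8 = 20
p(8) = ⊕ of these = min[-4, 15, 20] = -4.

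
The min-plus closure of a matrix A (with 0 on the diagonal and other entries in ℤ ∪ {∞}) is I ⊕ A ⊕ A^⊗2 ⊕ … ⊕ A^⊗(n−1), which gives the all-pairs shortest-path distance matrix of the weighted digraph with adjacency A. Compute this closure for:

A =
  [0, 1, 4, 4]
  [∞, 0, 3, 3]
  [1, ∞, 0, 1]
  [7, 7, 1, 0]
Closure =
  [0, 1, 4, 4]
  [4, 0, 3, 3]
  [1, 2, 0, 1]
  [2, 3, 1, 0]

This is the Floyd-Warshall all-pairs shortest-path computation. For each intermediate vertex k = 0, 1, …, 3, update dist[i][j] ← min(dist[i][j], dist[i][k] + dist[k][j]). The final matrix gives, for each (i, j), the minimum total weight of any directed path from i to j (possibly empty when i = j).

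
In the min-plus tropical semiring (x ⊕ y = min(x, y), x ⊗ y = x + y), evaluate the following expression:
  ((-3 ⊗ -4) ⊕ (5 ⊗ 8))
((-3 ⊗ -4) ⊕ (5 ⊗ 8)) = -7

Expand innermost to outermost. Recall ⊕ takes the minimum of its arguments and ⊗ takes their sum. Working out the expression ((-3 ⊗ -4) ⊕ (5 ⊗ 8)) gives -7.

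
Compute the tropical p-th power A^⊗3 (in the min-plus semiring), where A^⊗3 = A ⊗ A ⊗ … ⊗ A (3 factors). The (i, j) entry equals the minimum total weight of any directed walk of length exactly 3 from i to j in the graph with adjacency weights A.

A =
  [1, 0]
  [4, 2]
A^⊗3 =
  [3, 2]
  [6, 5]

Each entry (A^⊗3)_ij equals the minimum over all length-3 walks i = v_0 → v_1 → … → v_3 = j of Σ_t A[v_t][v_{t+1}]. For example, for (i, j) = (0, 1) we minimise over 4 possible intermediate vertex sequences; the minimum is 2, attained along the walk 0 → 0 → 0 → 1.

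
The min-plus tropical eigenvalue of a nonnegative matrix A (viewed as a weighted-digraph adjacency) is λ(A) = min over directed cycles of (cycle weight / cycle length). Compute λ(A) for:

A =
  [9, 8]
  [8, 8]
λ(A) = 8

Enumerate directed cycles and compute their means (weight / length). Sample:
  cycle 0 → 0: weight = 9, length = 1, mean = 9/1 ≈ 9.000
  cycle 1 → 1: weight = 8, length = 1, mean = 8/1 ≈ 8.000
  cycle 0 → 1 → 0: weight = 16, length = 2, mean = 16/2 ≈ 8.000
  cycle 1 → 0 → 1: weight = 16, length = 2, mean = 16/2 ≈ 8.000
Minimum mean = 8.000, attained e.g. along the cycle 1 → 1 with weight 8 and length 1. So λ(A) = 8/1 = 8.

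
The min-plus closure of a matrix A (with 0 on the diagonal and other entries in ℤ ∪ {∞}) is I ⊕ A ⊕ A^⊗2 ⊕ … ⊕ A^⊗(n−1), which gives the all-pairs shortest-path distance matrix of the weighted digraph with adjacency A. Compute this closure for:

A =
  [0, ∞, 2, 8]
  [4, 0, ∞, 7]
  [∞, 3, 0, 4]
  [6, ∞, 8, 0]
Closure =
  [0, 5, 2, 6]
  [4, 0, 6, 7]
  [7, 3, 0, 4]
  [6, 11, 8, 0]

This is the Floyd-Warshall all-pairs shortest-path computation. For each intermediate vertex k = 0, 1, …, 3, update dist[i][j] ← min(dist[i][j], dist[i][k] + dist[k][j]). The final matrix gives, for each (i, j), the minimum total weight of any directed path from i to j (possibly empty when i = j).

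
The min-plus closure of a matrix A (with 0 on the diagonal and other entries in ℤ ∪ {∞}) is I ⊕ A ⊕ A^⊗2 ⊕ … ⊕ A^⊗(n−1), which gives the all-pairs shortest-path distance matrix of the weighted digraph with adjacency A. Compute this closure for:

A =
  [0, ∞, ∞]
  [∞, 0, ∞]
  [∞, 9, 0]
Closure =
  [0, ∞, ∞]
  [∞, 0, ∞]
  [∞, 9, 0]

This is the Floyd-Warshall all-pairs shortest-path computation. For each intermediate vertex k = 0, 1, …, 2, update dist[i][j] ← min(dist[i][j], dist[i][k] + dist[k][j]). The final matrix gives, for each (i, j), the minimum total weight of any directed path from i to j (possibly empty when i = j).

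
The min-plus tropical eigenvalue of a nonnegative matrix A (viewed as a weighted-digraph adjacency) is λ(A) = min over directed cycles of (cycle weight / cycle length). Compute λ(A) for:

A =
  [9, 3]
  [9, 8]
λ(A) = 6

Enumerate directed cycles and compute their means (weight / length). Sample:
  cycle 0 → 0: weight = 9, length = 1, mean = 9/1 ≈ 9.000
  cycle 1 → 1: weight = 8, length = 1, mean = 8/1 ≈ 8.000
  cycle 0 → 1 → 0: weight = 12, length = 2, mean = 12/2 ≈ 6.000
  cycle 1 → 0 → 1: weight = 12, length = 2, mean = 12/2 ≈ 6.000
Minimum mean = 6.000, attained e.g. along the cycle 0 → 1 → 0 with weight 12 and length 2. So λ(A) = 12/2 = 6.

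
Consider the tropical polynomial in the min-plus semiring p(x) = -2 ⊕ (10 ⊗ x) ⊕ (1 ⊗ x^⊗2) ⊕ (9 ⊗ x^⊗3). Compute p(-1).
p(-1) = -2

A tropical monomial a ⊗ x^⊗i evaluates to a + i · x. Evaluating each term at x = -1:
  Term 0 contributes -2 + 0 · -1 = -2
  Term 1 contributes 10 + 1 · -1 = 9
  Term 2 contributes 1 + 2 · -1 = -1
  Term 3 contributes 9 + 3 · -1 = 6
p(-1) = ⊕ of these = min[-2, 9, -1, 6] = -2.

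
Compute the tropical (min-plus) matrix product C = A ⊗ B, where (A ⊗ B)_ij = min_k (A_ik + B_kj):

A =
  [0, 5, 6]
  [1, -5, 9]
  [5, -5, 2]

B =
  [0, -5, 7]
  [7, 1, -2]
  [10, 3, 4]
A ⊗ B =
  [0, -5, 3]
  [1, -4, -7]
  [2, -4, -7]

Apply the min-plus product entry-by-entry:
  C[0][0] = min over k of (A[0][0] + B[0][0] = 0 + 0 = 0, A[0][1] + B[1][0] = 5 + 7 = 12, A[0][2] + B[2][0] = 6 + 10 = 16) = 0 (attained at k = 0)
  C[0][1] = min over k of (A[0][0] + B[0][1] = 0 + -5 = -5, A[0][1] + B[1][1] = 5 + 1 = 6, A[0][2] + B[2][1] = 6 + 3 = 9) = -5 (attained at k = 0)
  C[0][2] = min over k of (A[0][0] + B[0][2] = 0 + 7 = 7, A[0][1] + B[1][2] = 5 + -2 = 3, A[0][2] + B[2][2] = 6 + 4 = 10) = 3 (attained at k = 1)
  C[1][0] = min over k of (A[1][0] + B[0][0] = 1 + 0 = 1, A[1][1] + B[1][0] = -5 + 7 = 2, A[1][2] + B[2][0] = 9 + 10 = 19) = 1 (attained at k = 0)
  C[1][1] = min over k of (A[1][0] + B[0][1] = 1 + -5 = -4, A[1][1] + B[1][1] = -5 + 1 = -4, A[1][2] + B[2][1] = 9 + 3 = 12) = -4 (attained at k = 0)
  C[1][2] = min over k of (A[1][0] + B[0][2] = 1 + 7 = 8, A[1][1] + B[1][2] = -5 + -2 = -7, A[1][2] + B[2][2] = 9 + 4 = 13) = -7 (attained at k = 1)
  C[2][0] = min over k of (A[2][0] + B[0][0] = 5 + 0 = 5, A[2][1] + B[1][0] = -5 + 7 = 2, A[2][2] + B[2][0] = 2 + 10 = 12) = 2 (attained at k = 1)
  C[2][1] = min over k of (A[2][0] + B[0][1] = 5 + -5 = 0, A[2][1] + B[1][1] = -5 + 1 = -4, A[2][2] + B[2][1] = 2 + 3 = 5) = -4 (attained at k = 1)
  C[2][2] = min over k of (A[2][0] + B[0][2] = 5 + 7 = 12, A[2][1] + B[1][2] = -5 + -2 = -7, A[2][2] + B[2][2] = 2 + 4 = 6) = -7 (attained at k = 1)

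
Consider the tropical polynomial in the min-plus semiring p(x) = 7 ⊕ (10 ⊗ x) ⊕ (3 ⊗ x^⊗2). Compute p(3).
p(3) = 7

A tropical monomial a ⊗ x^⊗i evaluates to a + i · x. Evaluating each term at x = 3:
  Term 0 contributes 7 + 0 · 3 = 7
  Term 1 contributes 10 + 1 · 3 = 13
  Term 2 contributes 3 + 2 · 3 = 9
p(3) = ⊕ of these = min[7, 13, 9] = 7.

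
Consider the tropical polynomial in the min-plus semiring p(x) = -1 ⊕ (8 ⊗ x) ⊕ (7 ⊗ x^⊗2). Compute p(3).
p(3) = -1

A tropical monomial a ⊗ x^⊗i evaluates to a + i · x. Evaluating each term at x = 3:
  Term 0 contributes -1 + 0 · 3 = -1
  Term 1 contributes 8 + 1 · 3 = 11
  Term 2 contributes 7 + 2 · 3 = 13
p(3) = ⊕ of these = min[-1, 11, 13] = -1.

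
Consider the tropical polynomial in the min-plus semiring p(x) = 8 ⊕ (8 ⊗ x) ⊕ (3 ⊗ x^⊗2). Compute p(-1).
p(-1) = 1

A tropical monomial a ⊗ x^⊗i evaluates to a + i · x. Evaluating each term at x = -1:
  Term 0 contributes 8 + 0 · -1 = 8
  Term 1 contributes 8 + 1 · -1 = 7
  Term 2 contributes 3 + 2 · -1 = 1
p(-1) = ⊕ of these = min[8, 7, 1] = 1.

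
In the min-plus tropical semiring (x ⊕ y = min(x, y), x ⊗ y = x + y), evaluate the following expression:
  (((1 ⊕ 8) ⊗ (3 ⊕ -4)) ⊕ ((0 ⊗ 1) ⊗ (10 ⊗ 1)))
(((1 ⊕ 8) ⊗ (3 ⊕ -4)) ⊕ ((0 ⊗ 1) ⊗ (10 ⊗ 1))) = -3

Expand innermost to outermost. Recall ⊕ takes the minimum of its arguments and ⊗ takes their sum. Working out the expression (((1 ⊕ 8) ⊗ (3 ⊕ -4)) ⊕ ((0 ⊗ 1) ⊗ (10 ⊗ 1))) gives -3.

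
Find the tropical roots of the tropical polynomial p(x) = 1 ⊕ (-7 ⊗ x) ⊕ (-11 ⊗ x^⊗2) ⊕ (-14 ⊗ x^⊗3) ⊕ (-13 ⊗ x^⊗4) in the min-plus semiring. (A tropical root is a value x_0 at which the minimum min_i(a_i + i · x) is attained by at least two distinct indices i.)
Roots: {-1, 3, 4, 8}

Each tropical root is a break point of the lower envelope of the lines y = a_i + i · x (there are 5 lines, with slopes 0, 1, ..., 4). Only the lines that attain the minimum somewhere contribute to roots; other lines are dominated. Here the surviving (envelope) indices are i = 4, i = 3, i = 2, i = 1, i = 0.
Intersections between consecutive envelope lines give the roots: for adjacent envelope indices i < j the intersection is x = (a_i − a_j) / (j − i). Reading off the sorted break points: {-1, 3, 4, 8}.
Verification: at each break x_0, at least two indices attain the minimum of min_i(a_i + i · x_0).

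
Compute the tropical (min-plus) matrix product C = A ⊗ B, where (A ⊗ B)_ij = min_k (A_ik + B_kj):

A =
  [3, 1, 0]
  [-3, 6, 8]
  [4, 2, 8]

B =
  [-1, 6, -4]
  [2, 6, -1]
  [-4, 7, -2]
A ⊗ B =
  [-4, 7, -2]
  [-4, 3, -7]
  [3, 8, 0]

Apply the min-plus product entry-by-entry:
  C[0][0] = min over k of (A[0][0] + B[0][0] = 3 + -1 = 2, A[0][1] + B[1][0] = 1 + 2 = 3, A[0][2] + B[2][0] = 0 + -4 = -4) = -4 (attained at k = 2)
  C[0][1] = min over k of (A[0][0] + B[0][1] = 3 + 6 = 9, A[0][1] + B[1][1] = 1 + 6 = 7, A[0][2] + B[2][1] = 0 + 7 = 7) = 7 (attained at k = 1)
  C[0][2] = min over k of (A[0][0] + B[0][2] = 3 + -4 = -1, A[0][1] + B[1][2] = 1 + -1 = 0, A[0][2] + B[2][2] = 0 + -2 = -2) = -2 (attained at k = 2)
  C[1][0] = min over k of (A[1][0] + B[0][0] = -3 + -1 = -4, A[1][1] + B[1][0] = 6 + 2 = 8, A[1][2] + B[2][0] = 8 + -4 = 4) = -4 (attained at k = 0)
  C[1][1] = min over k of (A[1][0] + B[0][1] = -3 + 6 = 3, A[1][1] + B[1][1] = 6 + 6 = 12, A[1][2] + B[2][1] = 8 + 7 = 15) = 3 (attained at k = 0)
  C[1][2] = min over k of (A[1][0] + B[0][2] = -3 + -4 = -7, A[1][1] + B[1][2] = 6 + -1 = 5, A[1][2] + B[2][2] = 8 + -2 = 6) = -7 (attained at k = 0)
  C[2][0] = min over k of (A[2][0] + B[0][0] = 4 + -1 = 3, A[2][1] + B[1][0] = 2 + 2 = 4, A[2][2] + B[2][0] = 8 + -4 = 4) = 3 (attained at k = 0)
  C[2][1] = min over k of (A[2][0] + B[0][1] = 4 + 6 = 10, A[2][1] + B[1][1] = 2 + 6 = 8, A[2][2] + B[2][1] = 8 + 7 = 15) = 8 (attained at k = 1)
  C[2][2] = min over k of (A[2][0] + B[0][2] = 4 + -4 = 0, A[2][1] + B[1][2] = 2 + -1 = 1, A[2][2] + B[2][2] = 8 + -2 = 6) = 0 (attained at k = 0)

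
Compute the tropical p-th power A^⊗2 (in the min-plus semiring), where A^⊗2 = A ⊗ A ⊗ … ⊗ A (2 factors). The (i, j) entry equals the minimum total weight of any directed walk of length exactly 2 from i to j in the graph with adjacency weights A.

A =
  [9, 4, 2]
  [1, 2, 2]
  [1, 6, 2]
A^⊗2 =
  [3, 6, 4]
  [3, 4, 3]
  [3, 5, 3]

Each entry (A^⊗2)_ij equals the minimum over all length-2 walks i = v_0 → v_1 → … → v_2 = j of Σ_t A[v_t][v_{t+1}]. For example, for (i, j) = (0, 2) we minimise over 3 possible intermediate vertex sequences; the minimum is 4, attained along the walk 0 → 2 → 2.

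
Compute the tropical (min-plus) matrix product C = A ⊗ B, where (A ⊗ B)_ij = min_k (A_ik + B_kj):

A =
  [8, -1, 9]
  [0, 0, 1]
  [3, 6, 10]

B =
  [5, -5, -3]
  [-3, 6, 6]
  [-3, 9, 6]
A ⊗ B =
  [-4, 3, 5]
  [-3, -5, -3]
  [3, -2, 0]

Apply the min-plus product entry-by-entry:
  C[0][0] = min over k of (A[0][0] + B[0][0] = 8 + 5 = 13, A[0][1] + B[1][0] = -1 + -3 = -4, A[0][2] + B[2][0] = 9 + -3 = 6) = -4 (attained at k = 1)
  C[0][1] = min over k of (A[0][0] + B[0][1] = 8 + -5 = 3, A[0][1] + B[1][1] = -1 + 6 = 5, A[0][2] + B[2][1] = 9 + 9 = 18) = 3 (attained at k = 0)
  C[0][2] = min over k of (A[0][0] + B[0][2] = 8 + -3 = 5, A[0][1] + B[1][2] = -1 + 6 = 5, A[0][2] + B[2][2] = 9 + 6 = 15) = 5 (attained at k = 0)
  C[1][0] = min over k of (A[1][0] + B[0][0] = 0 + 5 = 5, A[1][1] + B[1][0] = 0 + -3 = -3, A[1][2] + B[2][0] = 1 + -3 = -2) = -3 (attained at k = 1)
  C[1][1] = min over k of (A[1][0] + B[0][1] = 0 + -5 = -5, A[1][1] + B[1][1] = 0 + 6 = 6, A[1][2] + B[2][1] = 1 + 9 = 10) = -5 (attained at k = 0)
  C[1][2] = min over k of (A[1][0] + B[0][2] = 0 + -3 = -3, A[1][1] + B[1][2] = 0 + 6 = 6, A[1][2] + B[2][2] = 1 + 6 = 7) = -3 (attained at k = 0)
  C[2][0] = min over k of (A[2][0] + B[0][0] = 3 + 5 = 8, A[2][1] + B[1][0] = 6 + -3 = 3, A[2][2] + B[2][0] = 10 + -3 = 7) = 3 (attained at k = 1)
  C[2][1] = min over k of (A[2][0] + B[0][1] = 3 + -5 = -2, A[2][1] + B[1][1] = 6 + 6 = 12, A[2][2] + B[2][1] = 10 + 9 = 19) = -2 (attained at k = 0)
  C[2][2] = min over k of (A[2][0] + B[0][2] = 3 + -3 = 0, A[2][1] + B[1][2] = 6 + 6 = 12, A[2][2] + B[2][2] = 10 + 6 = 16) = 0 (attained at k = 0)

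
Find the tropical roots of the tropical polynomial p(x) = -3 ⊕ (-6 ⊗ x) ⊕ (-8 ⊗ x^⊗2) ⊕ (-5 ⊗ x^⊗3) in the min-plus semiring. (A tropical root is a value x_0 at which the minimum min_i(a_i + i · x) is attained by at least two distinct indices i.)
Roots: {-3, 2, 3}

Each tropical root is a break point of the lower envelope of the lines y = a_i + i · x (there are 4 lines, with slopes 0, 1, ..., 3). Only the lines that attain the minimum somewhere contribute to roots; other lines are dominated. Here the surviving (envelope) indices are i = 3, i = 2, i = 1, i = 0.
Intersections between consecutive envelope lines give the roots: for adjacent envelope indices i < j the intersection is x = (a_i − a_j) / (j − i). Reading off the sorted break points: {-3, 2, 3}.
Verification: at each break x_0, at least two indices attain the minimum of min_i(a_i + i · x_0).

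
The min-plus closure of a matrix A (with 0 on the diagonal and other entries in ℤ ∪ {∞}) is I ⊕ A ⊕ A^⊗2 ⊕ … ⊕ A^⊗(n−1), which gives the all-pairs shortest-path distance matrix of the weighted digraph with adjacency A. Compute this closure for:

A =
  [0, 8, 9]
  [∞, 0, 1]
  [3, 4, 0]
Closure =
  [0, 8, 9]
  [4, 0, 1]
  [3, 4, 0]

This is the Floyd-Warshall all-pairs shortest-path computation. For each intermediate vertex k = 0, 1, …, 2, update dist[i][j] ← min(dist[i][j], dist[i][k] + dist[k][j]). The final matrix gives, for each (i, j), the minimum total weight of any directed path from i to j (possibly empty when i = j).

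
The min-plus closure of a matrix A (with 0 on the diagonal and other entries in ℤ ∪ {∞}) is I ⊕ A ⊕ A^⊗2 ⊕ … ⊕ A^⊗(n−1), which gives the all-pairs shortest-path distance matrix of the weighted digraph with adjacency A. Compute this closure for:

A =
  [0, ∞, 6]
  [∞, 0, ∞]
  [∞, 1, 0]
Closure =
  [0, 7, 6]
  [∞, 0, ∞]
  [∞, 1, 0]

This is the Floyd-Warshall all-pairs shortest-path computation. For each intermediate vertex k = 0, 1, …, 2, update dist[i][j] ← min(dist[i][j], dist[i][k] + dist[k][j]). The final matrix gives, for each (i, j), the minimum total weight of any directed path from i to j (possibly empty when i = j).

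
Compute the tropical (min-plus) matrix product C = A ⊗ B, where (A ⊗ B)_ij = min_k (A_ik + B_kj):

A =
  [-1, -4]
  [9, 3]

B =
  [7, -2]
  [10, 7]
A ⊗ B =
  [6, -3]
  [13, 7]

Apply the min-plus product entry-by-entry:
  C[0][0] = min over k of (A[0][0] + B[0][0] = -1 + 7 = 6, A[0][1] + B[1][0] = -4 + 10 = 6) = 6 (attained at k = 0)
  C[0][1] = min over k of (A[0][0] + B[0][1] = -1 + -2 = -3, A[0][1] + B[1][1] = -4 + 7 = 3) = -3 (attained at k = 0)
  C[1][0] = min over k of (A[1][0] + B[0][0] = 9 + 7 = 16, A[1][1] + B[1][0] = 3 + 10 = 13) = 13 (attained at k = 1)
  C[1][1] = min over k of (A[1][0] + B[0][1] = 9 + -2 = 7, A[1][1] + B[1][1] = 3 + 7 = 10) = 7 (attained at k = 0)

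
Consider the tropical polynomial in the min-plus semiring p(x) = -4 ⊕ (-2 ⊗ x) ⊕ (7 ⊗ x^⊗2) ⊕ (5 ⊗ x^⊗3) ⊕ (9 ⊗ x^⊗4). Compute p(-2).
p(-2) = -4

A tropical monomial a ⊗ x^⊗i evaluates to a + i · x. Evaluating each term at x = -2:
  Term 0 contributes -4 + 0 · -2 = -4
  Term 1 contributes -2 + 1 · -2 = -4
  Term 2 contributes 7 + 2 · -2 = 3
  Term 3 contributes 5 + 3 · -2 = -1
  Term 4 contributes 9 + 4 · -2 = 1
p(-2) = ⊕ of these = min[-4, -4, 3, -1, 1] = -4.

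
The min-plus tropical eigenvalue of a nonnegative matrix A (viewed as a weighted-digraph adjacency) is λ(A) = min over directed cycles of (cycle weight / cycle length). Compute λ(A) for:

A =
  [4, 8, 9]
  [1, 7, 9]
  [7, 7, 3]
λ(A) = 3

Enumerate directed cycles and compute their means (weight / length). Sample:
  cycle 0 → 0: weight = 4, length = 1, mean = 4/1 ≈ 4.000
  cycle 1 → 1: weight = 7, length = 1, mean = 7/1 ≈ 7.000
  cycle 2 → 2: weight = 3, length = 1, mean = 3/1 ≈ 3.000
  cycle 0 → 1 → 0: weight = 9, length = 2, mean = 9/2 ≈ 4.500
  cycle 0 → 2 → 0: weight = 16, length = 2, mean = 16/2 ≈ 8.000
  cycle 1 → 0 → 1: weight = 9, length = 2, mean = 9/2 ≈ 4.500
Minimum mean = 3.000, attained e.g. along the cycle 2 → 2 with weight 3 and length 1. So λ(A) = 3/1 = 3.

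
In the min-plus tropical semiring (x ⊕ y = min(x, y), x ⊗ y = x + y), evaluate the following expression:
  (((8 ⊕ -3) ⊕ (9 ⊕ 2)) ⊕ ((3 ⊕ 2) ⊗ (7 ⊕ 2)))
(((8 ⊕ -3) ⊕ (9 ⊕ 2)) ⊕ ((3 ⊕ 2) ⊗ (7 ⊕ 2))) = -3

Expand innermost to outermost. Recall ⊕ takes the minimum of its arguments and ⊗ takes their sum. Working out the expression (((8 ⊕ -3) ⊕ (9 ⊕ 2)) ⊕ ((3 ⊕ 2) ⊗ (7 ⊕ 2))) gives -3.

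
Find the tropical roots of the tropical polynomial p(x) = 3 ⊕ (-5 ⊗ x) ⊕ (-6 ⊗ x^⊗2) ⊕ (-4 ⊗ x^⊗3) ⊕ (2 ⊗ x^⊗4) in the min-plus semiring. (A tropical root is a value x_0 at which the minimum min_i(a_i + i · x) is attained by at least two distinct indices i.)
Roots: {-6, -2, 1, 8}

Each tropical root is a break point of the lower envelope of the lines y = a_i + i · x (there are 5 lines, with slopes 0, 1, ..., 4). Only the lines that attain the minimum somewhere contribute to roots; other lines are dominated. Here the surviving (envelope) indices are i = 4, i = 3, i = 2, i = 1, i = 0.
Intersections between consecutive envelope lines give the roots: for adjacent envelope indices i < j the intersection is x = (a_i − a_j) / (j − i). Reading off the sorted break points: {-6, -2, 1, 8}.
Verification: at each break x_0, at least two indices attain the minimum of min_i(a_i + i · x_0).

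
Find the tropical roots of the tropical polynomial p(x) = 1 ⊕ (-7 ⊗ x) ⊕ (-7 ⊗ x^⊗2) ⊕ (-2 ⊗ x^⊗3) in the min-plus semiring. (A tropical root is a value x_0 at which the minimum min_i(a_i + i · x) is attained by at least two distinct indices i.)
Roots: {-5, 0, 8}

Each tropical root is a break point of the lower envelope of the lines y = a_i + i · x (there are 4 lines, with slopes 0, 1, ..., 3). Only the lines that attain the minimum somewhere contribute to roots; other lines are dominated. Here the surviving (envelope) indices are i = 3, i = 2, i = 1, i = 0.
Intersections between consecutive envelope lines give the roots: for adjacent envelope indices i < j the intersection is x = (a_i − a_j) / (j − i). Reading off the sorted break points: {-5, 0, 8}.
Verification: at each break x_0, at least two indices attain the minimum of min_i(a_i + i · x_0).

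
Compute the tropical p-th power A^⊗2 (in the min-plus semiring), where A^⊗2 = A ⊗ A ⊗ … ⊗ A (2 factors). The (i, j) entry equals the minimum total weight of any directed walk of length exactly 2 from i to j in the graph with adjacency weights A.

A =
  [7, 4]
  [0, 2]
A^⊗2 =
  [4, 6]
  [2, 4]

Each entry (A^⊗2)_ij equals the minimum over all length-2 walks i = v_0 → v_1 → … → v_2 = j of Σ_t A[v_t][v_{t+1}]. For example, for (i, j) = (0, 1) we minimise over 2 possible intermediate vertex sequences; the minimum is 6, attained along the walk 0 → 1 → 1.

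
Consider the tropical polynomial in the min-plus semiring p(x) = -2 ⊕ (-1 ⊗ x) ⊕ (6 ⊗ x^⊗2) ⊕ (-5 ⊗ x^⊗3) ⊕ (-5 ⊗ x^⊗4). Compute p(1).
p(1) = -2

A tropical monomial a ⊗ x^⊗i evaluates to a + i · x. Evaluating each term at x = 1:
  Term 0 contributes -2 + 0 · 1 = -2
  Term 1 contributes -1 + 1 · 1 = 0
  Term 2 contributes 6 + 2 · 1 = 8
  Term 3 contributes -5 + 3 · 1 = -2
  Term 4 contributes -5 + 4 · 1 = -1
p(1) = ⊕ of these = min[-2, 0, 8, -2, -1] = -2.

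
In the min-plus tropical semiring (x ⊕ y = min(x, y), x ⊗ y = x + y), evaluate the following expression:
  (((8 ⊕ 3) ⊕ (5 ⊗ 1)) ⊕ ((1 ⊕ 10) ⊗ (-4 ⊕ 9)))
(((8 ⊕ 3) ⊕ (5 ⊗ 1)) ⊕ ((1 ⊕ 10) ⊗ (-4 ⊕ 9))) = -3

Expand innermost to outermost. Recall ⊕ takes the minimum of its arguments and ⊗ takes their sum. Working out the expression (((8 ⊕ 3) ⊕ (5 ⊗ 1)) ⊕ ((1 ⊕ 10) ⊗ (-4 ⊕ 9))) gives -3.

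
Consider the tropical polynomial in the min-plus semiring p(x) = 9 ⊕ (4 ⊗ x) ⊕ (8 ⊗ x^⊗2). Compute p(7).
p(7) = 9

A tropical monomial a ⊗ x^⊗i evaluates to a + i · x. Evaluating each term at x = 7:
  Term 0 contributes 9 + 0 · 7 = 9
  Term 1 contributes 4 + 1 · 7 = 11
  Term 2 contributes 8 + 2 · 7 = 22
p(7) = ⊕ of these = min[9, 11, 22] = 9.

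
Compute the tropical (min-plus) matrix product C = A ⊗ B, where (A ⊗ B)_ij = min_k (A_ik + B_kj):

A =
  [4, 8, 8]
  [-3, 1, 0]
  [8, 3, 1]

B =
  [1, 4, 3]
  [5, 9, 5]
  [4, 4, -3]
A ⊗ B =
  [5, 8, 5]
  [-2, 1, -3]
  [5, 5, -2]

Apply the min-plus product entry-by-entry:
  C[0][0] = min over k of (A[0][0] + B[0][0] = 4 + 1 = 5, A[0][1] + B[1][0] = 8 + 5 = 13, A[0][2] + B[2][0] = 8 + 4 = 12) = 5 (attained at k = 0)
  C[0][1] = min over k of (A[0][0] + B[0][1] = 4 + 4 = 8, A[0][1] + B[1][1] = 8 + 9 = 17, A[0][2] + B[2][1] = 8 + 4 = 12) = 8 (attained at k = 0)
  C[0][2] = min over k of (A[0][0] + B[0][2] = 4 + 3 = 7, A[0][1] + B[1][2] = 8 + 5 = 13, A[0][2] + B[2][2] = 8 + -3 = 5) = 5 (attained at k = 2)
  C[1][0] = min over k of (A[1][0] + B[0][0] = -3 + 1 = -2, A[1][1] + B[1][0] = 1 + 5 = 6, A[1][2] + B[2][0] = 0 + 4 = 4) = -2 (attained at k = 0)
  C[1][1] = min over k of (A[1][0] + B[0][1] = -3 + 4 = 1, A[1][1] + B[1][1] = 1 + 9 = 10, A[1][2] + B[2][1] = 0 + 4 = 4) = 1 (attained at k = 0)
  C[1][2] = min over k of (A[1][0] + B[0][2] = -3 + 3 = 0, A[1][1] + B[1][2] = 1 + 5 = 6, A[1][2] + B[2][2] = 0 + -3 = -3) = -3 (attained at k = 2)
  C[2][0] = min over k of (A[2][0] + B[0][0] = 8 + 1 = 9, A[2][1] + B[1][0] = 3 + 5 = 8, A[2][2] + B[2][0] = 1 + 4 = 5) = 5 (attained at k = 2)
  C[2][1] = min over k of (A[2][0] + B[0][1] = 8 + 4 = 12, A[2][1] + B[1][1] = 3 + 9 = 12, A[2][2] + B[2][1] = 1 + 4 = 5) = 5 (attained at k = 2)
  C[2][2] = min over k of (A[2][0] + B[0][2] = 8 + 3 = 11, A[2][1] + B[1][2] = 3 + 5 = 8, A[2][2] + B[2][2] = 1 + -3 = -2) = -2 (attained at k = 2)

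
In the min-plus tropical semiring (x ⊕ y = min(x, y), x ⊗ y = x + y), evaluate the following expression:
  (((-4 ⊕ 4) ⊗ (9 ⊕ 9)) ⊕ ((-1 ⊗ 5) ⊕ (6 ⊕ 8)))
(((-4 ⊕ 4) ⊗ (9 ⊕ 9)) ⊕ ((-1 ⊗ 5) ⊕ (6 ⊕ 8))) = 4

Expand innermost to outermost. Recall ⊕ takes the minimum of its arguments and ⊗ takes their sum. Working out the expression (((-4 ⊕ 4) ⊗ (9 ⊕ 9)) ⊕ ((-1 ⊗ 5) ⊕ (6 ⊕ 8))) gives 4.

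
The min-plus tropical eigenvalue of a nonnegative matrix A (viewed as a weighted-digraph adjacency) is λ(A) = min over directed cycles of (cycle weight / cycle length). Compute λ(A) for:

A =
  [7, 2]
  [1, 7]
λ(A) = 3/2

Enumerate directed cycles and compute their means (weight / length). Sample:
  cycle 0 → 0: weight = 7, length = 1, mean = 7/1 ≈ 7.000
  cycle 1 → 1: weight = 7, length = 1, mean = 7/1 ≈ 7.000
  cycle 0 → 1 → 0: weight = 3, length = 2, mean = 3/2 ≈ 1.500
  cycle 1 → 0 → 1: weight = 3, length = 2, mean = 3/2 ≈ 1.500
Minimum mean = 1.500, attained e.g. along the cycle 0 → 1 → 0 with weight 3 and length 2. So λ(A) = 3/2 = 3/2.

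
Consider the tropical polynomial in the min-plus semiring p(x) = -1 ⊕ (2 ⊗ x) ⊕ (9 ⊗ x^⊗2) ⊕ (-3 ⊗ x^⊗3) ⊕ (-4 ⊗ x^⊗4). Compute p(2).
p(2) = -1

A tropical monomial a ⊗ x^⊗i evaluates to a + i · x. Evaluating each term at x = 2:
  Term 0 contributes -1 + 0 · 2 = -1
  Term 1 contributes 2 + 1 · 2 = 4
  Term 2 contributes 9 + 2 · 2 = 13
  Term 3 contributes -3 + 3 · 2 = 3
  Term 4 contributes -4 + 4 · 2 = 4
p(2) = ⊕ of these = min[-1, 4, 13, 3, 4] = -1.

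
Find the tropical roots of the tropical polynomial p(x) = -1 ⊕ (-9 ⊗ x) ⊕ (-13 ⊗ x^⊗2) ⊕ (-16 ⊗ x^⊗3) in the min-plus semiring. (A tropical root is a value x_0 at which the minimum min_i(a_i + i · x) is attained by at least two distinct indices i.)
Roots: {3, 4, 8}

Each tropical root is a break point of the lower envelope of the lines y = a_i + i · x (there are 4 lines, with slopes 0, 1, ..., 3). Only the lines that attain the minimum somewhere contribute to roots; other lines are dominated. Here the surviving (envelope) indices are i = 3, i = 2, i = 1, i = 0.
Intersections between consecutive envelope lines give the roots: for adjacent envelope indices i < j the intersection is x = (a_i − a_j) / (j − i). Reading off the sorted break points: {3, 4, 8}.
Verification: at each break x_0, at least two indices attain the minimum of min_i(a_i + i · x_0).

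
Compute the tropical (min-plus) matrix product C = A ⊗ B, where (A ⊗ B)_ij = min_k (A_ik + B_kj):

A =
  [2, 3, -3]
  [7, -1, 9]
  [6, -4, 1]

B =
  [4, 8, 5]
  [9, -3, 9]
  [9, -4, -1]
A ⊗ B =
  [6, -7, -4]
  [8, -4, 8]
  [5, -7, 0]

Apply the min-plus product entry-by-entry:
  C[0][0] = min over k of (A[0][0] + B[0][0] = 2 + 4 = 6, A[0][1] + B[1][0] = 3 + 9 = 12, A[0][2] + B[2][0] = -3 + 9 = 6) = 6 (attained at k = 0)
  C[0][1] = min over k of (A[0][0] + B[0][1] = 2 + 8 = 10, A[0][1] + B[1][1] = 3 + -3 = 0, A[0][2] + B[2][1] = -3 + -4 = -7) = -7 (attained at k = 2)
  C[0][2] = min over k of (A[0][0] + B[0][2] = 2 + 5 = 7, A[0][1] + B[1][2] = 3 + 9 = 12, A[0][2] + B[2][2] = -3 + -1 = -4) = -4 (attained at k = 2)
  C[1][0] = min over k of (A[1][0] + B[0][0] = 7 + 4 = 11, A[1][1] + B[1][0] = -1 + 9 = 8, A[1][2] + B[2][0] = 9 + 9 = 18) = 8 (attained at k = 1)
  C[1][1] = min over k of (A[1][0] + B[0][1] = 7 + 8 = 15, A[1][1] + B[1][1] = -1 + -3 = -4, A[1][2] + B[2][1] = 9 + -4 = 5) = -4 (attained at k = 1)
  C[1][2] = min over k of (A[1][0] + B[0][2] = 7 + 5 = 12, A[1][1] + B[1][2] = -1 + 9 = 8, A[1][2] + B[2][2] = 9 + -1 = 8) = 8 (attained at k = 1)
  C[2][0] = min over k of (A[2][0] + B[0][0] = 6 + 4 = 10, A[2][1] + B[1][0] = -4 + 9 = 5, A[2][2] + B[2][0] = 1 + 9 = 10) = 5 (attained at k = 1)
  C[2][1] = min over k of (A[2][0] + B[0][1] = 6 + 8 = 14, A[2][1] + B[1][1] = -4 + -3 = -7, A[2][2] + B[2][1] = 1 + -4 = -3) = -7 (attained at k = 1)
  C[2][2] = min over k of (A[2][0] + B[0][2] = 6 + 5 = 11, A[2][1] + B[1][2] = -4 + 9 = 5, A[2][2] + B[2][2] = 1 + -1 = 0) = 0 (attained at k = 2)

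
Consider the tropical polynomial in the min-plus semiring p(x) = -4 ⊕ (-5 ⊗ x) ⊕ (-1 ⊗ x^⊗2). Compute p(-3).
p(-3) = -8

A tropical monomial a ⊗ x^⊗i evaluates to a + i · x. Evaluating each term at x = -3:
  Term 0 contributes -4 + 0 · -3 = -4
  Term 1 contributes -5 + 1 · -3 = -8
  Term 2 contributes -1 + 2 · -3 = -7
p(-3) = ⊕ of these = min[-4, -8, -7] = -8.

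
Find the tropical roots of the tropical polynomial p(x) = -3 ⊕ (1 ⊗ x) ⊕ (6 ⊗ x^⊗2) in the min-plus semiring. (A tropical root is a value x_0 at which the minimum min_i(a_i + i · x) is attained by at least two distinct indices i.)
Roots: {-5, -4}

Each tropical root is a break point of the lower envelope of the lines y = a_i + i · x (there are 3 lines, with slopes 0, 1, ..., 2). Only the lines that attain the minimum somewhere contribute to roots; other lines are dominated. Here the surviving (envelope) indices are i = 2, i = 1, i = 0.
Intersections between consecutive envelope lines give the roots: for adjacent envelope indices i < j the intersection is x = (a_i − a_j) / (j − i). Reading off the sorted break points: {-5, -4}.
Verification: at each break x_0, at least two indices attain the minimum of min_i(a_i + i · x_0).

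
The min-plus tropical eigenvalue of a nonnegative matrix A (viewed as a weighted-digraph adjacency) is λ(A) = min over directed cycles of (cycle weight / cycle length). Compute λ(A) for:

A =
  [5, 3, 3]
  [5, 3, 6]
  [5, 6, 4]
λ(A) = 3

Enumerate directed cycles and compute their means (weight / length). Sample:
  cycle 0 → 0: weight = 5, length = 1, mean = 5/1 ≈ 5.000
  cycle 1 → 1: weight = 3, length = 1, mean = 3/1 ≈ 3.000
  cycle 2 → 2: weight = 4, length = 1, mean = 4/1 ≈ 4.000
  cycle 0 → 1 → 0: weight = 8, length = 2, mean = 8/2 ≈ 4.000
  cycle 0 → 2 → 0: weight = 8, length = 2, mean = 8/2 ≈ 4.000
  cycle 1 → 0 → 1: weight = 8, length = 2, mean = 8/2 ≈ 4.000
Minimum mean = 3.000, attained e.g. along the cycle 1 → 1 with weight 3 and length 1. So λ(A) = 3/1 = 3.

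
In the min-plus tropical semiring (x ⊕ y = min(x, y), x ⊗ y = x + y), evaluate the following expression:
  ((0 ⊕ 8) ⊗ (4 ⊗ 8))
((0 ⊕ 8) ⊗ (4 ⊗ 8)) = 12

Expand innermost to outermost. Recall ⊕ takes the minimum of its arguments and ⊗ takes their sum. Working out the expression ((0 ⊕ 8) ⊗ (4 ⊗ 8)) gives 12.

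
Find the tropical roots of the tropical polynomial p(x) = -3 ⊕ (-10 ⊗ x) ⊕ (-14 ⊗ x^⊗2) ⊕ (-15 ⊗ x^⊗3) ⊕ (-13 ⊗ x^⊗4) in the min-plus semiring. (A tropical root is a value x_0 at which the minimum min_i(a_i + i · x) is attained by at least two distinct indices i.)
Roots: {-2, 1, 4, 7}

Each tropical root is a break point of the lower envelope of the lines y = a_i + i · x (there are 5 lines, with slopes 0, 1, ..., 4). Only the lines that attain the minimum somewhere contribute to roots; other lines are dominated. Here the surviving (envelope) indices are i = 4, i = 3, i = 2, i = 1, i = 0.
Intersections between consecutive envelope lines give the roots: for adjacent envelope indices i < j the intersection is x = (a_i − a_j) / (j − i). Reading off the sorted break points: {-2, 1, 4, 7}.
Verification: at each break x_0, at least two indices attain the minimum of min_i(a_i + i · x_0).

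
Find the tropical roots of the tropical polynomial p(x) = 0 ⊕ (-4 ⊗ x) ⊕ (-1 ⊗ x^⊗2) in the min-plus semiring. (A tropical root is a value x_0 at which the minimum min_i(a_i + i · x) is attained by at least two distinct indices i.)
Roots: {-3, 4}

Each tropical root is a break point of the lower envelope of the lines y = a_i + i · x (there are 3 lines, with slopes 0, 1, ..., 2). Only the lines that attain the minimum somewhere contribute to roots; other lines are dominated. Here the surviving (envelope) indices are i = 2, i = 1, i = 0.
Intersections between consecutive envelope lines give the roots: for adjacent envelope indices i < j the intersection is x = (a_i − a_j) / (j − i). Reading off the sorted break points: {-3, 4}.
Verification: at each break x_0, at least two indices attain the minimum of min_i(a_i + i · x_0).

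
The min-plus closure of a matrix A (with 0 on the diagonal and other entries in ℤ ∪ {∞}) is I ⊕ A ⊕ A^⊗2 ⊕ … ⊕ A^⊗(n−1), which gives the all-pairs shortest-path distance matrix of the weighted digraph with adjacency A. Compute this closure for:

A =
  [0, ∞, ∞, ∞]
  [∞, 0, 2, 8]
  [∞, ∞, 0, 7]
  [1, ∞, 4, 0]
Closure =
  [0, ∞, ∞, ∞]
  [9, 0, 2, 8]
  [8, ∞, 0, 7]
  [1, ∞, 4, 0]

This is the Floyd-Warshall all-pairs shortest-path computation. For each intermediate vertex k = 0, 1, …, 3, update dist[i][j] ← min(dist[i][j], dist[i][k] + dist[k][j]). The final matrix gives, for each (i, j), the minimum total weight of any directed path from i to j (possibly empty when i = j).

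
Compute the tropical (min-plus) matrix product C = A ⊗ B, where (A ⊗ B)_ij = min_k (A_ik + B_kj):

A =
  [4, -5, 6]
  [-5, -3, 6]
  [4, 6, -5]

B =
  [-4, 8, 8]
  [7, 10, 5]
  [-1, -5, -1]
A ⊗ B =
  [0, 1, 0]
  [-9, 1, 2]
  [-6, -10, -6]

Apply the min-plus product entry-by-entry:
  C[0][0] = min over k of (A[0][0] + B[0][0] = 4 + -4 = 0, A[0][1] + B[1][0] = -5 + 7 = 2, A[0][2] + B[2][0] = 6 + -1 = 5) = 0 (attained at k = 0)
  C[0][1] = min over k of (A[0][0] + B[0][1] = 4 + 8 = 12, A[0][1] + B[1][1] = -5 + 10 = 5, A[0][2] + B[2][1] = 6 + -5 = 1) = 1 (attained at k = 2)
  C[0][2] = min over k of (A[0][0] + B[0][2] = 4 + 8 = 12, A[0][1] + B[1][2] = -5 + 5 = 0, A[0][2] + B[2][2] = 6 + -1 = 5) = 0 (attained at k = 1)
  C[1][0] = min over k of (A[1][0] + B[0][0] = -5 + -4 = -9, A[1][1] + B[1][0] = -3 + 7 = 4, A[1][2] + B[2][0] = 6 + -1 = 5) = -9 (attained at k = 0)
  C[1][1] = min over k of (A[1][0] + B[0][1] = -5 + 8 = 3, A[1][1] + B[1][1] = -3 + 10 = 7, A[1][2] + B[2][1] = 6 + -5 = 1) = 1 (attained at k = 2)
  C[1][2] = min over k of (A[1][0] + B[0][2] = -5 + 8 = 3, A[1][1] + B[1][2] = -3 + 5 = 2, A[1][2] + B[2][2] = 6 + -1 = 5) = 2 (attained at k = 1)
  C[2][0] = min over k of (A[2][0] + B[0][0] = 4 + -4 = 0, A[2][1] + B[1][0] = 6 + 7 = 13, A[2][2] + B[2][0] = -5 + -1 = -6) = -6 (attained at k = 2)
  C[2][1] = min over k of (A[2][0] + B[0][1] = 4 + 8 = 12, A[2][1] + B[1][1] = 6 + 10 = 16, A[2][2] + B[2][1] = -5 + -5 = -10) = -10 (attained at k = 2)
  C[2][2] = min over k of (A[2][0] + B[0][2] = 4 + 8 = 12, A[2][1] + B[1][2] = 6 + 5 = 11, A[2][2] + B[2][2] = -5 + -1 = -6) = -6 (attained at k = 2)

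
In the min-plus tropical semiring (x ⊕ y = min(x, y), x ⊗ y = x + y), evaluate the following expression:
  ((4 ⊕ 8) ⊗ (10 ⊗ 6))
((4 ⊕ 8) ⊗ (10 ⊗ 6)) = 20

Expand innermost to outermost. Recall ⊕ takes the minimum of its arguments and ⊗ takes their sum. Working out the expression ((4 ⊕ 8) ⊗ (10 ⊗ 6)) gives 20.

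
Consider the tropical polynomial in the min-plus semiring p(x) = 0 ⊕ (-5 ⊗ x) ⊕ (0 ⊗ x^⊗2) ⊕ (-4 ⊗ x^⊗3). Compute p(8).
p(8) = 0

A tropical monomial a ⊗ x^⊗i evaluates to a + i · x. Evaluating each term at x = 8:
  Term 0 contributes 0 + 0 · 8 = 0
  Term 1 contributes -5 + 1 · 8 = 3
  Term 2 contributes 0 + 2 · 8 = 16
  Term 3 contributes -4 + 3 · 8 = 20
p(8) = ⊕ of these = min[0, 3, 16, 20] = 0.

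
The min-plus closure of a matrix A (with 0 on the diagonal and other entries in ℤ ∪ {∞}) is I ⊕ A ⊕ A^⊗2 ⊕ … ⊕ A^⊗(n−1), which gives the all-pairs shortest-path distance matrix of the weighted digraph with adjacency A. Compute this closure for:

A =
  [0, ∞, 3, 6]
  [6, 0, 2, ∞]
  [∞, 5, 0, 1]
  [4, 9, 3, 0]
Closure =
  [0, 8, 3, 4]
  [6, 0, 2, 3]
  [5, 5, 0, 1]
  [4, 8, 3, 0]

This is the Floyd-Warshall all-pairs shortest-path computation. For each intermediate vertex k = 0, 1, …, 3, update dist[i][j] ← min(dist[i][j], dist[i][k] + dist[k][j]). The final matrix gives, for each (i, j), the minimum total weight of any directed path from i to j (possibly empty when i = j).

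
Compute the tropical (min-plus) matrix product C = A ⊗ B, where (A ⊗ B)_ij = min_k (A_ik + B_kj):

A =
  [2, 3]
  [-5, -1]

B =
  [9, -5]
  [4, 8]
A ⊗ B =
  [7, -3]
  [3, -10]

Apply the min-plus product entry-by-entry:
  C[0][0] = min over k of (A[0][0] + B[0][0] = 2 + 9 = 11, A[0][1] + B[1][0] = 3 + 4 = 7) = 7 (attained at k = 1)
  C[0][1] = min over k of (A[0][0] + B[0][1] = 2 + -5 = -3, A[0][1] + B[1][1] = 3 + 8 = 11) = -3 (attained at k = 0)
  C[1][0] = min over k of (A[1][0] + B[0][0] = -5 + 9 = 4, A[1][1] + B[1][0] = -1 + 4 = 3) = 3 (attained at k = 1)
  C[1][1] = min over k of (A[1][0] + B[0][1] = -5 + -5 = -10, A[1][1] + B[1][1] = -1 + 8 = 7) = -10 (attained at k = 0)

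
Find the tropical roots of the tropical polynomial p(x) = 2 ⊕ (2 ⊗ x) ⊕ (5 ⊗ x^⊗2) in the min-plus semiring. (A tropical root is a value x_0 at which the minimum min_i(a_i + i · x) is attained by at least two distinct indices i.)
Roots: {-3, 0}

Each tropical root is a break point of the lower envelope of the lines y = a_i + i · x (there are 3 lines, with slopes 0, 1, ..., 2). Only the lines that attain the minimum somewhere contribute to roots; other lines are dominated. Here the surviving (envelope) indices are i = 2, i = 1, i = 0.
Intersections between consecutive envelope lines give the roots: for adjacent envelope indices i < j the intersection is x = (a_i − a_j) / (j − i). Reading off the sorted break points: {-3, 0}.
Verification: at each break x_0, at least two indices attain the minimum of min_i(a_i + i · x_0).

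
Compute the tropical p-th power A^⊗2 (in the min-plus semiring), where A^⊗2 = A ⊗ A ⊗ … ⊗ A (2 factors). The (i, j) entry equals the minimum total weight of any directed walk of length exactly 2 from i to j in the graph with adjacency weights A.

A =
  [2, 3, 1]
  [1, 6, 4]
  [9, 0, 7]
A^⊗2 =
  [4, 1, 3]
  [3, 4, 2]
  [1, 6, 4]

Each entry (A^⊗2)_ij equals the minimum over all length-2 walks i = v_0 → v_1 → … → v_2 = j of Σ_t A[v_t][v_{t+1}]. For example, for (i, j) = (0, 2) we minimise over 3 possible intermediate vertex sequences; the minimum is 3, attained along the walk 0 → 0 → 2.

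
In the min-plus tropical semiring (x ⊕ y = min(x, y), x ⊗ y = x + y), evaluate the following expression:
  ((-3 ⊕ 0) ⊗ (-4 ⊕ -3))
((-3 ⊕ 0) ⊗ (-4 ⊕ -3)) = -7

Expand innermost to outermost. Recall ⊕ takes the minimum of its arguments and ⊗ takes their sum. Working out the expression ((-3 ⊕ 0) ⊗ (-4 ⊕ -3)) gives -7.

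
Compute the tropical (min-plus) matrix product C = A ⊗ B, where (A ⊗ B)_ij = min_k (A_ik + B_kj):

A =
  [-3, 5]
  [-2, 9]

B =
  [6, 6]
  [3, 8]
A ⊗ B =
  [3, 3]
  [4, 4]

Apply the min-plus product entry-by-entry:
  C[0][0] = min over k of (A[0][0] + B[0][0] = -3 + 6 = 3, A[0][1] + B[1][0] = 5 + 3 = 8) = 3 (attained at k = 0)
  C[0][1] = min over k of (A[0][0] + B[0][1] = -3 + 6 = 3, A[0][1] + B[1][1] = 5 + 8 = 13) = 3 (attained at k = 0)
  C[1][0] = min over k of (A[1][0] + B[0][0] = -2 + 6 = 4, A[1][1] + B[1][0] = 9 + 3 = 12) = 4 (attained at k = 0)
  C[1][1] = min over k of (A[1][0] + B[0][1] = -2 + 6 = 4, A[1][1] + B[1][1] = 9 + 8 = 17) = 4 (attained at k = 0)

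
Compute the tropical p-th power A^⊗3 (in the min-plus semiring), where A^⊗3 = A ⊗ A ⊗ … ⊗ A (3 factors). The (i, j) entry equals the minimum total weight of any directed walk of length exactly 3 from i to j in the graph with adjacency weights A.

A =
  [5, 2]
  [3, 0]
A^⊗3 =
  [5, 2]
  [3, 0]

Each entry (A^⊗3)_ij equals the minimum over all length-3 walks i = v_0 → v_1 → … → v_3 = j of Σ_t A[v_t][v_{t+1}]. For example, for (i, j) = (0, 1) we minimise over 4 possible intermediate vertex sequences; the minimum is 2, attained along the walk 0 → 1 → 1 → 1.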